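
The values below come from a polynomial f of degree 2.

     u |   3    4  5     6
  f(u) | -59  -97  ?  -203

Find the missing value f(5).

On equispaced nodes a degree-2 polynomial has vanishing third forward difference, so
  - f(3) + 3·f(4) - 3·f(5) + f(6) = 0.
Substituting the known values and solving for f(5):
  -3·f(5) = 435
  f(5) = -145.

-145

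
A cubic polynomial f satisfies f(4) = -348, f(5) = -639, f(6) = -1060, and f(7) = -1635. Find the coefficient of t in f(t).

-2

Write f(t) = at^3 + bt^2 + ct + d. Substituting each data point gives a linear system:
  64a + 16b + 4c + d = -348
  125a + 25b + 5c + d = -639
  216a + 36b + 6c + d = -1060
  343a + 49b + 7c + d = -1635
Solving the system yields a = -4, b = -5, c = -2, d = -4.
So f(t) = -4t^3 - 5t^2 - 2t - 4.
The coefficient of t is -2.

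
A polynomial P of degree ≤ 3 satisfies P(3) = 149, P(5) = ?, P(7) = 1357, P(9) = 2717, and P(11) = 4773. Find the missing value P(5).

549

On equispaced nodes a degree-3 polynomial has vanishing fourth forward difference, so
  P(3) - 4·P(5) + 6·P(7) - 4·P(9) + P(11) = 0.
Substituting the known values and solving for P(5):
  -4·P(5) = -2196
  P(5) = 549.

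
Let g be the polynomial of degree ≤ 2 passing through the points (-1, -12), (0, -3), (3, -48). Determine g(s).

Write g(s) = as^2 + bs + c. Substituting each data point gives a linear system:
  a - b + c = -12
  c = -3
  9a + 3b + c = -48
Solving the system yields a = -6, b = 3, c = -3.
So g(s) = -6s² + 3s - 3.
Check: g(0) = -3. ✓

g(s) = -6s^2 + 3s - 3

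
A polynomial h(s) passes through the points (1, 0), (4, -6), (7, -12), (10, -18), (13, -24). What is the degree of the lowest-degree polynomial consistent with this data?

Forward differences of the values at s = 1, 4, 7, 10, 13:
  h  : 0  -6  -12  -18  -24
  Δ  : -6  -6  -6  -6
  Δ^2: 0  0  0
  Δ^3: 0  0
  Δ^4: 0
The first differences are constant (-6) and nonzero, while all higher differences vanish, so the minimal degree is 1.

1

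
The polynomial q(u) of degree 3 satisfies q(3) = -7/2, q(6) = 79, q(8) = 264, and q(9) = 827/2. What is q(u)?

q(u) = u^3 - 4u^2 + (1/2)u + 4

Write q(u) = au^3 + bu^2 + cu + d. Substituting each data point gives a linear system:
  27a + 9b + 3c + d = -7/2
  216a + 36b + 6c + d = 79
  512a + 64b + 8c + d = 264
  729a + 81b + 9c + d = 827/2
Solving the system yields a = 1, b = -4, c = 1/2, d = 4.
So q(u) = u^3 - 4u^2 + (1/2)u + 4.
Check: q(6) = 79. ✓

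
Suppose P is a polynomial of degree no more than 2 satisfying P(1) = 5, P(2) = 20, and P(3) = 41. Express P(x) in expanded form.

Write P(x) = ax^2 + bx + c. Substituting each data point gives a linear system:
  a + b + c = 5
  4a + 2b + c = 20
  9a + 3b + c = 41
Solving the system yields a = 3, b = 6, c = -4.
So P(x) = 3x² + 6x - 4.
Check: P(2) = 20. ✓

P(x) = 3x^2 + 6x - 4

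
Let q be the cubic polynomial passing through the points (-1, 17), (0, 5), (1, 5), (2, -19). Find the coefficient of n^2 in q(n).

Write q(n) = an^3 + bn^2 + cn + d. Substituting each data point gives a linear system:
  -a + b - c + d = 17
  d = 5
  a + b + c + d = 5
  8a + 4b + 2c + d = -19
Solving the system yields a = -6, b = 6, c = 0, d = 5.
So q(n) = -6n³ + 6n² + 5.
The coefficient of n^2 is 6.

6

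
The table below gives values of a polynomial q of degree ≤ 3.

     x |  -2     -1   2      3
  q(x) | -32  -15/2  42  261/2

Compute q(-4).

Write q(x) = ax^3 + bx^2 + cx + d. Substituting each data point gives a linear system:
  -8a + 4b - 2c + d = -32
  -a + b - c + d = -15/2
  8a + 4b + 2c + d = 42
  27a + 9b + 3c + d = 261/2
Solving the system yields a = 4, b = 2, c = 5/2, d = -3.
So q(x) = 4x^3 + 2x^2 + (5/2)x - 3.
Then q(-4) = -237.

-237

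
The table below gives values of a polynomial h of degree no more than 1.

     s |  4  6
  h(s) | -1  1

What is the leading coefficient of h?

1

Write h(s) = as + b. Substituting each data point gives a linear system:
  4a + b = -1
  6a + b = 1
Solving the system yields a = 1, b = -5.
So h(s) = s - 5.
The leading coefficient is 1.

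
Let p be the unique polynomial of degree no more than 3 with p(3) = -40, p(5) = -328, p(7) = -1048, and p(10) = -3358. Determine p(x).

p(x) = -4x^3 + 6x^2 + 4x + 2

Write p(x) = ax^3 + bx^2 + cx + d. Substituting each data point gives a linear system:
  27a + 9b + 3c + d = -40
  125a + 25b + 5c + d = -328
  343a + 49b + 7c + d = -1048
  1000a + 100b + 10c + d = -3358
Solving the system yields a = -4, b = 6, c = 4, d = 2.
So p(x) = -4x^3 + 6x^2 + 4x + 2.
Check: p(5) = -328. ✓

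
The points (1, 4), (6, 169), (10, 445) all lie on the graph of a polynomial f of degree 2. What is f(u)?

Write f(u) = au^2 + bu + c. Substituting each data point gives a linear system:
  a + b + c = 4
  36a + 6b + c = 169
  100a + 10b + c = 445
Solving the system yields a = 4, b = 5, c = -5.
So f(u) = 4u^2 + 5u - 5.
Check: f(10) = 445. ✓

f(u) = 4u^2 + 5u - 5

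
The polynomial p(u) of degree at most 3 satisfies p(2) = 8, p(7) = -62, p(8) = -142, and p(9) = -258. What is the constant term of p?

Write p(u) = au^3 + bu^2 + cu + d. Substituting each data point gives a linear system:
  8a + 4b + 2c + d = 8
  343a + 49b + 7c + d = -62
  512a + 64b + 8c + d = -142
  729a + 81b + 9c + d = -258
Solving the system yields a = -1, b = 6, c = -1, d = -6.
So p(u) = -u³ + 6u² - u - 6.
The constant term is -6.

-6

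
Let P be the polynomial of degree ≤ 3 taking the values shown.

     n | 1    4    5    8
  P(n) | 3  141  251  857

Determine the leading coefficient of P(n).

1

Write P(n) = an^3 + bn^2 + cn + d. Substituting each data point gives a linear system:
  a + b + c + d = 3
  64a + 16b + 4c + d = 141
  125a + 25b + 5c + d = 251
  512a + 64b + 8c + d = 857
Solving the system yields a = 1, b = 6, c = -5, d = 1.
So P(n) = n^3 + 6n^2 - 5n + 1.
The leading coefficient is 1.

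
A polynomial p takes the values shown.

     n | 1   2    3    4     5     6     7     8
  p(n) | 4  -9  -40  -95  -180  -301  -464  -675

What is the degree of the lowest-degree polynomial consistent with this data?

3

Forward differences of the values at n = 1, 2, 3, 4, 5, 6, 7, 8:
  p  : 4  -9  -40  -95  -180  -301  -464  -675
  Δ  : -13  -31  -55  -85  -121  -163  -211
  Δ^2: -18  -24  -30  -36  -42  -48
  Δ^3: -6  -6  -6  -6  -6
  Δ^4: 0  0  0  0
  Δ^5: 0  0  0
  Δ^6: 0  0
  Δ^7: 0
The third differences are constant (-6) and nonzero, while all higher differences vanish, so the minimal degree is 3.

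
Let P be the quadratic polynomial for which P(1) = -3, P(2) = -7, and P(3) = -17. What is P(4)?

-33

Forward differences of the values at u = 1, 2, 3:
  P  : -3  -7  -17
  Δ  : -4  -10
  Δ^2: -6
The second differences are constant, confirming degree 2.
Interpolating (Newton forward form) and evaluating at u = 4 gives P(4) = -33.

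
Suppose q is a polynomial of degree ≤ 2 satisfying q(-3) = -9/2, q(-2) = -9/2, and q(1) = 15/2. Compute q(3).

51/2

Using the Lagrange interpolation formula with nodes -3, -2, 1:
  L_0(x) = (x + 2)(x - 1) / 4
  L_1(x) = (x + 3)(x - 1) / -3
  L_2(x) = (x + 3)(x + 2) / 12
Then q(x) = -9/2·L_0(x) - 9/2·L_1(x) + 15/2·L_2(x).
Expanding and collecting terms gives q(x) = x^2 + 5x + 3/2.
Evaluating at x = 3: q(3) = 51/2.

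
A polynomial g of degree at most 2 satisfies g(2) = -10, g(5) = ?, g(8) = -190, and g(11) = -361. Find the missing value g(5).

-73

The 3 known points determine the degree-2 polynomial uniquely.
Write g(x) = ax^2 + bx + c. Substituting each data point gives a linear system:
  4a + 2b + c = -10
  64a + 8b + c = -190
  121a + 11b + c = -361
Solving the system yields a = -3, b = 0, c = 2.
So g(x) = -3x^2 + 2.
Then g(5) = -73.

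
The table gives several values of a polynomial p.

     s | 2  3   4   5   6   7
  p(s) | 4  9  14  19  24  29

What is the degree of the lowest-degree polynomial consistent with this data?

1

Forward differences of the values at s = 2, 3, 4, 5, 6, 7:
  p  : 4  9  14  19  24  29
  Δ  : 5  5  5  5  5
  Δ^2: 0  0  0  0
  Δ^3: 0  0  0
  Δ^4: 0  0
  Δ^5: 0
The first differences are constant (5) and nonzero, while all higher differences vanish, so the minimal degree is 1.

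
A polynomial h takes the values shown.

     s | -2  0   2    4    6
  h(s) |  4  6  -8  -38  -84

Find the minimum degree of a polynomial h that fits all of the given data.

2

Forward differences of the values at s = -2, 0, 2, 4, 6:
  h  : 4  6  -8  -38  -84
  Δ  : 2  -14  -30  -46
  Δ^2: -16  -16  -16
  Δ^3: 0  0
  Δ^4: 0
The second differences are constant (-16) and nonzero, while all higher differences vanish, so the minimal degree is 2.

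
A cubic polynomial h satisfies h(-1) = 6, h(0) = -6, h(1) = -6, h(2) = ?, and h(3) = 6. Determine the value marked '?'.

The 4 known points determine the degree-3 polynomial uniquely.
Write h(s) = as^3 + bs^2 + cs + d. Substituting each data point gives a linear system:
  -a + b - c + d = 6
  d = -6
  a + b + c + d = -6
  27a + 9b + 3c + d = 6
Solving the system yields a = -1, b = 6, c = -5, d = -6.
So h(s) = -s³ + 6s² - 5s - 6.
Then h(2) = 0.

0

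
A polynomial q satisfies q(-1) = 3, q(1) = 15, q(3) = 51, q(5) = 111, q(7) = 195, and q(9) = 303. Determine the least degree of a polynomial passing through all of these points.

Forward differences of the values at t = -1, 1, 3, 5, 7, 9:
  q  : 3  15  51  111  195  303
  Δ  : 12  36  60  84  108
  Δ^2: 24  24  24  24
  Δ^3: 0  0  0
  Δ^4: 0  0
  Δ^5: 0
The second differences are constant (24) and nonzero, while all higher differences vanish, so the minimal degree is 2.

2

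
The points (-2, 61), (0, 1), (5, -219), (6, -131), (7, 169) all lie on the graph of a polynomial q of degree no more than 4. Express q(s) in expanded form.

Write q(s) = as^4 + bs^3 + cs^2 + ds + e. Substituting each data point gives a linear system:
  16a - 8b + 4c - 2d + e = 61
  e = 1
  625a + 125b + 25c + 5d + e = -219
  1296a + 216b + 36c + 6d + e = -131
  2401a + 343b + 49c + 7d + e = 169
Solving the system yields a = 1, b = -6, c = -3, d = -4, e = 1.
So q(s) = s^4 - 6s^3 - 3s^2 - 4s + 1.
Check: q(6) = -131. ✓

q(s) = s^4 - 6s^3 - 3s^2 - 4s + 1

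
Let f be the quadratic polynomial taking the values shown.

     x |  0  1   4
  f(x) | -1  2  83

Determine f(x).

Using the Lagrange interpolation formula with nodes 0, 1, 4:
  L_0(x) = (x - 1)(x - 4) / 4
  L_1(x) = x(x - 4) / -3
  L_2(x) = x(x - 1) / 12
Then f(x) = -1·L_0(x) + 2·L_1(x) + 83·L_2(x).
Expanding and collecting terms gives f(x) = 6x² - 3x - 1.
Check: f(1) = 2. ✓

f(x) = 6x^2 - 3x - 1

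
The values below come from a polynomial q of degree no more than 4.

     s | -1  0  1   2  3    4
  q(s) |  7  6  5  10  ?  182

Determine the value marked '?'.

51

On equispaced nodes a degree-4 polynomial has vanishing fifth forward difference, so
  - q(-1) + 5·q(0) - 10·q(1) + 10·q(2) - 5·q(3) + q(4) = 0.
Substituting the known values and solving for q(3):
  -5·q(3) = -255
  q(3) = 51.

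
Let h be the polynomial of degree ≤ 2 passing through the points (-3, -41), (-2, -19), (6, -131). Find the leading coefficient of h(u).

Write h(u) = au^2 + bu + c. Substituting each data point gives a linear system:
  9a - 3b + c = -41
  4a - 2b + c = -19
  36a + 6b + c = -131
Solving the system yields a = -4, b = 2, c = 1.
So h(u) = -4u² + 2u + 1.
The leading coefficient is -4.

-4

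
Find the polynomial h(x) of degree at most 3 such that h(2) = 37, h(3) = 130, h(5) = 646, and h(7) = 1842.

h(x) = 6x^3 - 5x^2 + 4x + 1

Write h(x) = ax^3 + bx^2 + cx + d. Substituting each data point gives a linear system:
  8a + 4b + 2c + d = 37
  27a + 9b + 3c + d = 130
  125a + 25b + 5c + d = 646
  343a + 49b + 7c + d = 1842
Solving the system yields a = 6, b = -5, c = 4, d = 1.
So h(x) = 6x^3 - 5x^2 + 4x + 1.
Check: h(2) = 37. ✓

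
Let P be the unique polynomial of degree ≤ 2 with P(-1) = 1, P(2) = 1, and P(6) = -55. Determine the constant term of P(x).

Write P(x) = ax^2 + bx + c. Substituting each data point gives a linear system:
  a - b + c = 1
  4a + 2b + c = 1
  36a + 6b + c = -55
Solving the system yields a = -2, b = 2, c = 5.
So P(x) = -2x² + 2x + 5.
The constant term is 5.

5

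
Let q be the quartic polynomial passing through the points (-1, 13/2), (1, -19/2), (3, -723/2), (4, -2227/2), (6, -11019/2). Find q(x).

q(x) = -4x^4 - 2x^3 + 4x^2 - 6x - 3/2

Write q(x) = ax^4 + bx^3 + cx^2 + dx + e. Substituting each data point gives a linear system:
  a - b + c - d + e = 13/2
  a + b + c + d + e = -19/2
  81a + 27b + 9c + 3d + e = -723/2
  256a + 64b + 16c + 4d + e = -2227/2
  1296a + 216b + 36c + 6d + e = -11019/2
Solving the system yields a = -4, b = -2, c = 4, d = -6, e = -3/2.
So q(x) = -4x⁴ - 2x³ + 4x² - 6x - 3/2.
Check: q(1) = -19/2. ✓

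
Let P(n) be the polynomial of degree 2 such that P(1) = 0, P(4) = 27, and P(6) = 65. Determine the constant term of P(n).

Write P(n) = an^2 + bn + c. Substituting each data point gives a linear system:
  a + b + c = 0
  16a + 4b + c = 27
  36a + 6b + c = 65
Solving the system yields a = 2, b = -1, c = -1.
So P(n) = 2n^2 - n - 1.
The constant term is -1.

-1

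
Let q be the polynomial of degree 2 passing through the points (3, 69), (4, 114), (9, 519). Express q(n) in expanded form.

q(n) = 6n^2 + 3n + 6

Write q(n) = an^2 + bn + c. Substituting each data point gives a linear system:
  9a + 3b + c = 69
  16a + 4b + c = 114
  81a + 9b + c = 519
Solving the system yields a = 6, b = 3, c = 6.
So q(n) = 6n^2 + 3n + 6.
Check: q(9) = 519. ✓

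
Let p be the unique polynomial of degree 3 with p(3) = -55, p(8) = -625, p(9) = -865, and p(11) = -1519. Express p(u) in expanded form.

Write p(u) = au^3 + bu^2 + cu + d. Substituting each data point gives a linear system:
  27a + 9b + 3c + d = -55
  512a + 64b + 8c + d = -625
  729a + 81b + 9c + d = -865
  1331a + 121b + 11c + d = -1519
Solving the system yields a = -1, b = -1, c = -6, d = -1.
So p(u) = -u^3 - u^2 - 6u - 1.
Check: p(3) = -55. ✓

p(u) = -u^3 - u^2 - 6u - 1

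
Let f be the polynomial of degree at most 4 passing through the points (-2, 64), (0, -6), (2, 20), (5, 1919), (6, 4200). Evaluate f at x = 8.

Write f(x) = ax^4 + bx^3 + cx^2 + dx + e. Substituting each data point gives a linear system:
  16a - 8b + 4c - 2d + e = 64
  e = -6
  16a + 8b + 4c + 2d + e = 20
  625a + 125b + 25c + 5d + e = 1919
  1296a + 216b + 36c + 6d + e = 4200
Solving the system yields a = 4, b = -4, c = -4, d = 5, e = -6.
So f(x) = 4x^4 - 4x^3 - 4x^2 + 5x - 6.
Then f(8) = 14114.

14114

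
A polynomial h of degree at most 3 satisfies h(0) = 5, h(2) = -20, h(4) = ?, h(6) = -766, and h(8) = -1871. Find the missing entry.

-213

The 4 known points determine the degree-3 polynomial uniquely.
Write h(t) = at^3 + bt^2 + ct + d. Substituting each data point gives a linear system:
  d = 5
  8a + 4b + 2c + d = -20
  216a + 36b + 6c + d = -766
  512a + 64b + 8c + d = -1871
Solving the system yields a = -4, b = 3, c = -5/2, d = 5.
So h(t) = -4t³ + 3t² - (5/2)t + 5.
Then h(4) = -213.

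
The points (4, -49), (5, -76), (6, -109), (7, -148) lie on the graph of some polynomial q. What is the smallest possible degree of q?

Forward differences of the values at t = 4, 5, 6, 7:
  q  : -49  -76  -109  -148
  Δ  : -27  -33  -39
  Δ^2: -6  -6
  Δ^3: 0
The second differences are constant (-6) and nonzero, while all higher differences vanish, so the minimal degree is 2.

2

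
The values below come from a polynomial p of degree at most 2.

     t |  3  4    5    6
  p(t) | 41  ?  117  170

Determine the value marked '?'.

The 3 known points determine the degree-2 polynomial uniquely.
Write p(t) = at^2 + bt + c. Substituting each data point gives a linear system:
  9a + 3b + c = 41
  25a + 5b + c = 117
  36a + 6b + c = 170
Solving the system yields a = 5, b = -2, c = 2.
So p(t) = 5t² - 2t + 2.
Then p(4) = 74.

74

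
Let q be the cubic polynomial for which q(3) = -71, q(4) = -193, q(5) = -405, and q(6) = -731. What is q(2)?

Forward differences of the values at u = 3, 4, 5, 6:
  q  : -71  -193  -405  -731
  Δ  : -122  -212  -326
  Δ^2: -90  -114
  Δ^3: -24
The third differences are constant, confirming degree 3.
Interpolating (Newton forward form) and evaluating at u = 2 gives q(2) = -15.

-15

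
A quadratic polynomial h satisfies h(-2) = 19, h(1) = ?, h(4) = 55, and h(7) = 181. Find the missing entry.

The 3 known points determine the degree-2 polynomial uniquely.
Write h(u) = au^2 + bu + c. Substituting each data point gives a linear system:
  4a - 2b + c = 19
  16a + 4b + c = 55
  49a + 7b + c = 181
Solving the system yields a = 4, b = -2, c = -1.
So h(u) = 4u² - 2u - 1.
Then h(1) = 1.

1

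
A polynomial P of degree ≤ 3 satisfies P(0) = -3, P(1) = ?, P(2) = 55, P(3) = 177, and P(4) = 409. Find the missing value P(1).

7

The 4 known points determine the degree-3 polynomial uniquely.
Write P(n) = an^3 + bn^2 + cn + d. Substituting each data point gives a linear system:
  d = -3
  8a + 4b + 2c + d = 55
  27a + 9b + 3c + d = 177
  64a + 16b + 4c + d = 409
Solving the system yields a = 6, b = 1, c = 3, d = -3.
So P(n) = 6n³ + n² + 3n - 3.
Then P(1) = 7.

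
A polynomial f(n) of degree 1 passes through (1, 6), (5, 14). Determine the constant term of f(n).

Write f(n) = an + b. Substituting each data point gives a linear system:
  a + b = 6
  5a + b = 14
Solving the system yields a = 2, b = 4.
So f(n) = 2n + 4.
The constant term is 4.

4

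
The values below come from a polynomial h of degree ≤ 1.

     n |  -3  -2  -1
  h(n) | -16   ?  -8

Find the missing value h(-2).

-12

On equispaced nodes a degree-1 polynomial has vanishing second forward difference, so
  h(-3) - 2·h(-2) + h(-1) = 0.
Substituting the known values and solving for h(-2):
  -2·h(-2) = 24
  h(-2) = -12.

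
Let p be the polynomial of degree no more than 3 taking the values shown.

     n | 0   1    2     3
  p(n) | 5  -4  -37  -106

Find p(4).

Using the Lagrange interpolation formula with nodes 0, 1, 2, 3:
  L_0(n) = (n - 1)(n - 2)(n - 3) / -6
  L_1(n) = n(n - 2)(n - 3) / 2
  L_2(n) = n(n - 1)(n - 3) / -2
  L_3(n) = n(n - 1)(n - 2) / 6
Then p(n) = 5·L_0(n) - 4·L_1(n) - 37·L_2(n) - 106·L_3(n).
Expanding and collecting terms gives p(n) = -2n³ - 6n² - n + 5.
Evaluating at n = 4: p(4) = -223.

-223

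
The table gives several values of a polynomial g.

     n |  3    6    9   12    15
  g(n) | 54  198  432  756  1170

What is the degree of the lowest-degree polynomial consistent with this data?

2

Forward differences of the values at n = 3, 6, 9, 12, 15:
  g  : 54  198  432  756  1170
  Δ  : 144  234  324  414
  Δ^2: 90  90  90
  Δ^3: 0  0
  Δ^4: 0
The second differences are constant (90) and nonzero, while all higher differences vanish, so the minimal degree is 2.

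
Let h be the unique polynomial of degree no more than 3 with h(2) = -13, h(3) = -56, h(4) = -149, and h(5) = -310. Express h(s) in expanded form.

h(s) = -3s^3 + 2s^2 + 4s - 5

Write h(s) = as^3 + bs^2 + cs + d. Substituting each data point gives a linear system:
  8a + 4b + 2c + d = -13
  27a + 9b + 3c + d = -56
  64a + 16b + 4c + d = -149
  125a + 25b + 5c + d = -310
Solving the system yields a = -3, b = 2, c = 4, d = -5.
So h(s) = -3s^3 + 2s^2 + 4s - 5.
Check: h(4) = -149. ✓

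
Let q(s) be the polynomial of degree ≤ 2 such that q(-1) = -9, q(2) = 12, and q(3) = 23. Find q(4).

Using the Lagrange interpolation formula with nodes -1, 2, 3:
  L_0(s) = (s - 2)(s - 3) / 12
  L_1(s) = (s + 1)(s - 3) / -3
  L_2(s) = (s + 1)(s - 2) / 4
Then q(s) = -9·L_0(s) + 12·L_1(s) + 23·L_2(s).
Expanding and collecting terms gives q(s) = s^2 + 6s - 4.
Evaluating at s = 4: q(4) = 36.

36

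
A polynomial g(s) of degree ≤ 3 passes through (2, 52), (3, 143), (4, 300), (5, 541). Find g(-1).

Forward differences of the values at s = 2, 3, 4, 5:
  g  : 52  143  300  541
  Δ  : 91  157  241
  Δ^2: 66  84
  Δ^3: 18
The third differences are constant, confirming degree 3.
Interpolating (Newton forward form) and evaluating at s = -1 gives g(-1) = -5.

-5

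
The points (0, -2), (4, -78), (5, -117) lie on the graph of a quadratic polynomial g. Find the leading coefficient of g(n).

Write g(n) = an^2 + bn + c. Substituting each data point gives a linear system:
  c = -2
  16a + 4b + c = -78
  25a + 5b + c = -117
Solving the system yields a = -4, b = -3, c = -2.
So g(n) = -4n^2 - 3n - 2.
The leading coefficient is -4.

-4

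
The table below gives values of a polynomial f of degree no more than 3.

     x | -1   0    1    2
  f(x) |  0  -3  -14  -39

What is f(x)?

Write f(x) = ax^3 + bx^2 + cx + d. Substituting each data point gives a linear system:
  -a + b - c + d = 0
  d = -3
  a + b + c + d = -14
  8a + 4b + 2c + d = -39
Solving the system yields a = -1, b = -4, c = -6, d = -3.
So f(x) = -x^3 - 4x^2 - 6x - 3.
Check: f(-1) = 0. ✓

f(x) = -x^3 - 4x^2 - 6x - 3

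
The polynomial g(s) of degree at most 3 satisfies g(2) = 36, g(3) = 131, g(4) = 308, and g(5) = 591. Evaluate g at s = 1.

Write g(s) = as^3 + bs^2 + cs + d. Substituting each data point gives a linear system:
  8a + 4b + 2c + d = 36
  27a + 9b + 3c + d = 131
  64a + 16b + 4c + d = 308
  125a + 25b + 5c + d = 591
Solving the system yields a = 4, b = 5, c = -6, d = -4.
So g(s) = 4s^3 + 5s^2 - 6s - 4.
Then g(1) = -1.

-1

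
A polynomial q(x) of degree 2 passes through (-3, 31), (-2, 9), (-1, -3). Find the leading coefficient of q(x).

Write q(x) = ax^2 + bx + c. Substituting each data point gives a linear system:
  9a - 3b + c = 31
  4a - 2b + c = 9
  a - b + c = -3
Solving the system yields a = 5, b = 3, c = -5.
So q(x) = 5x² + 3x - 5.
The leading coefficient is 5.

5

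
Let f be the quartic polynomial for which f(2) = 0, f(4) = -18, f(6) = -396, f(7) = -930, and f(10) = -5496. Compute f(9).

Using the Lagrange interpolation formula with nodes 2, 4, 6, 7, 10:
  L_0(s) = (s - 4)(s - 6)(s - 7)(s - 10) / 320
  L_1(s) = (s - 2)(s - 6)(s - 7)(s - 10) / -72
  L_2(s) = (s - 2)(s - 4)(s - 7)(s - 10) / 32
  L_3(s) = (s - 2)(s - 4)(s - 6)(s - 10) / -45
  L_4(s) = (s - 2)(s - 4)(s - 6)(s - 7) / 576
Then f(s) = 0·L_0(s) - 18·L_1(s) - 396·L_2(s) - 930·L_3(s) - 5496·L_4(s).
Expanding and collecting terms gives f(s) = -s^4 + 5s^3 - 5s^2 + s - 6.
Evaluating at s = 9: f(9) = -3318.

-3318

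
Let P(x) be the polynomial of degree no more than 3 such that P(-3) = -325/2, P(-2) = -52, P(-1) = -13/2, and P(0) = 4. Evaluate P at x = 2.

40

Forward differences of the values at x = -3, -2, -1, 0:
  P  : -325/2  -52  -13/2  4
  Δ  : 221/2  91/2  21/2
  Δ^2: -65  -35
  Δ^3: 30
The third differences are constant, confirming degree 3.
Interpolating (Newton forward form) and evaluating at x = 2 gives P(2) = 40.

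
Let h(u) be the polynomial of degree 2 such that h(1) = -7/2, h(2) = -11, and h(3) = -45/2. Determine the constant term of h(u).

Write h(u) = au^2 + bu + c. Substituting each data point gives a linear system:
  a + b + c = -7/2
  4a + 2b + c = -11
  9a + 3b + c = -45/2
Solving the system yields a = -2, b = -3/2, c = 0.
So h(u) = -2u^2 - (3/2)u.
The constant term is 0.

0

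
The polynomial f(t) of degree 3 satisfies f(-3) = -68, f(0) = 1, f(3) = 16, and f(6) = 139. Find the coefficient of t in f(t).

Write f(t) = at^3 + bt^2 + ct + d. Substituting each data point gives a linear system:
  -27a + 9b - 3c + d = -68
  d = 1
  27a + 9b + 3c + d = 16
  216a + 36b + 6c + d = 139
Solving the system yields a = 1, b = -3, c = 5, d = 1.
So f(t) = t^3 - 3t^2 + 5t + 1.
The coefficient of t is 5.

5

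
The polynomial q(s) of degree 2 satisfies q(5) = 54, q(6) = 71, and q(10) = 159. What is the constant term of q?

Write q(s) = as^2 + bs + c. Substituting each data point gives a linear system:
  25a + 5b + c = 54
  36a + 6b + c = 71
  100a + 10b + c = 159
Solving the system yields a = 1, b = 6, c = -1.
So q(s) = s^2 + 6s - 1.
The constant term is -1.

-1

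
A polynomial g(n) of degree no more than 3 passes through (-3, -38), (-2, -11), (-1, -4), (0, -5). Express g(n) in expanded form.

g(n) = 2n^3 + 2n^2 - n - 5

Write g(n) = an^3 + bn^2 + cn + d. Substituting each data point gives a linear system:
  -27a + 9b - 3c + d = -38
  -8a + 4b - 2c + d = -11
  -a + b - c + d = -4
  d = -5
Solving the system yields a = 2, b = 2, c = -1, d = -5.
So g(n) = 2n^3 + 2n^2 - n - 5.
Check: g(0) = -5. ✓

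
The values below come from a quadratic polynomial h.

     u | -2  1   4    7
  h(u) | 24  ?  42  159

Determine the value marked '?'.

-3

On equispaced nodes a degree-2 polynomial has vanishing third forward difference, so
  - h(-2) + 3·h(1) - 3·h(4) + h(7) = 0.
Substituting the known values and solving for h(1):
  3·h(1) = -9
  h(1) = -3.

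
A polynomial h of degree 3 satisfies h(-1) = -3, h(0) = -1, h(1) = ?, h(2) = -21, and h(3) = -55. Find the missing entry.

-5

On equispaced nodes a degree-3 polynomial has vanishing fourth forward difference, so
  h(-1) - 4·h(0) + 6·h(1) - 4·h(2) + h(3) = 0.
Substituting the known values and solving for h(1):
  6·h(1) = -30
  h(1) = -5.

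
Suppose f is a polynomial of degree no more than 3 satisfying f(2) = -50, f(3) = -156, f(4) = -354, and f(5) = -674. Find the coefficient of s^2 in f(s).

Write f(s) = as^3 + bs^2 + cs + d. Substituting each data point gives a linear system:
  8a + 4b + 2c + d = -50
  27a + 9b + 3c + d = -156
  64a + 16b + 4c + d = -354
  125a + 25b + 5c + d = -674
Solving the system yields a = -5, b = -1, c = -6, d = 6.
So f(s) = -5s^3 - s^2 - 6s + 6.
The coefficient of s^2 is -1.

-1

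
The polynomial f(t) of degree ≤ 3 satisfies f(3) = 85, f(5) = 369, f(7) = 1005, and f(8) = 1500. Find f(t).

Write f(t) = at^3 + bt^2 + ct + d. Substituting each data point gives a linear system:
  27a + 9b + 3c + d = 85
  125a + 25b + 5c + d = 369
  343a + 49b + 7c + d = 1005
  512a + 64b + 8c + d = 1500
Solving the system yields a = 3, b = -1, c = 3, d = 4.
So f(t) = 3t^3 - t^2 + 3t + 4.
Check: f(3) = 85. ✓

f(t) = 3t^3 - t^2 + 3t + 4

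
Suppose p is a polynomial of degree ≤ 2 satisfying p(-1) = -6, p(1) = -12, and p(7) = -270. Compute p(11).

Using the Lagrange interpolation formula with nodes -1, 1, 7:
  L_0(n) = (n - 1)(n - 7) / 16
  L_1(n) = (n + 1)(n - 7) / -12
  L_2(n) = (n + 1)(n - 1) / 48
Then p(n) = -6·L_0(n) - 12·L_1(n) - 270·L_2(n).
Expanding and collecting terms gives p(n) = -5n^2 - 3n - 4.
Evaluating at n = 11: p(11) = -642.

-642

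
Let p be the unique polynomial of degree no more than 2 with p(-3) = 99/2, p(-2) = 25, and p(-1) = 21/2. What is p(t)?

Write p(t) = at^2 + bt + c. Substituting each data point gives a linear system:
  9a - 3b + c = 99/2
  4a - 2b + c = 25
  a - b + c = 21/2
Solving the system yields a = 5, b = 1/2, c = 6.
So p(t) = 5t² + (1/2)t + 6.
Check: p(-3) = 99/2. ✓

p(t) = 5t^2 + (1/2)t + 6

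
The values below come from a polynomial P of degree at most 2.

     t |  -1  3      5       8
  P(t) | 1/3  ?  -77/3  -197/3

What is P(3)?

-9

The 3 known points determine the degree-2 polynomial uniquely.
Write P(t) = at^2 + bt + c. Substituting each data point gives a linear system:
  a - b + c = 1/3
  25a + 5b + c = -77/3
  64a + 8b + c = -197/3
Solving the system yields a = -1, b = -1/3, c = 1.
So P(t) = -t² - (1/3)t + 1.
Then P(3) = -9.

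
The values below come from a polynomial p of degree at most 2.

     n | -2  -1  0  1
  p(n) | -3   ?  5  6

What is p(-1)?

The 3 known points determine the degree-2 polynomial uniquely.
Write p(n) = an^2 + bn + c. Substituting each data point gives a linear system:
  4a - 2b + c = -3
  c = 5
  a + b + c = 6
Solving the system yields a = -1, b = 2, c = 5.
So p(n) = -n^2 + 2n + 5.
Then p(-1) = 2.

2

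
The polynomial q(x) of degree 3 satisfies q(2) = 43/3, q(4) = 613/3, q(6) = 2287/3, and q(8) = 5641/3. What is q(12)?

Using the Lagrange interpolation formula with nodes 2, 4, 6, 8:
  L_0(x) = (x - 4)(x - 6)(x - 8) / -48
  L_1(x) = (x - 2)(x - 6)(x - 8) / 16
  L_2(x) = (x - 2)(x - 4)(x - 8) / -16
  L_3(x) = (x - 2)(x - 4)(x - 6) / 48
Then q(x) = 43/3·L_0(x) + 613/3·L_1(x) + 2287/3·L_2(x) + 5641/3·L_3(x).
Expanding and collecting terms gives q(x) = 4x^3 - 2x^2 - 5x + 1/3.
Evaluating at x = 12: q(12) = 19693/3.

19693/3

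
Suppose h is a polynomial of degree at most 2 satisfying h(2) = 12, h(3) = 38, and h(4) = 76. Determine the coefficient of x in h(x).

-4

Write h(x) = ax^2 + bx + c. Substituting each data point gives a linear system:
  4a + 2b + c = 12
  9a + 3b + c = 38
  16a + 4b + c = 76
Solving the system yields a = 6, b = -4, c = -4.
So h(x) = 6x^2 - 4x - 4.
The coefficient of x is -4.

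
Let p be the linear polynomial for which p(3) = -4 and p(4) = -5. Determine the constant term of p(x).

-1

Write p(x) = ax + b. Substituting each data point gives a linear system:
  3a + b = -4
  4a + b = -5
Solving the system yields a = -1, b = -1.
So p(x) = -x - 1.
The constant term is -1.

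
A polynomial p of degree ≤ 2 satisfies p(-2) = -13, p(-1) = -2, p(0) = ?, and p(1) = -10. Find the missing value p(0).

The 3 known points determine the degree-2 polynomial uniquely.
Write p(t) = at^2 + bt + c. Substituting each data point gives a linear system:
  4a - 2b + c = -13
  a - b + c = -2
  a + b + c = -10
Solving the system yields a = -5, b = -4, c = -1.
So p(t) = -5t² - 4t - 1.
Then p(0) = -1.

-1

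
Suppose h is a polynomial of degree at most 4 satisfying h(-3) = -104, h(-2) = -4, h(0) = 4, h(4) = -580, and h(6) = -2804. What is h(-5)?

-1066

Using the Lagrange interpolation formula with nodes -3, -2, 0, 4, 6:
  L_0(t) = (t + 2)t(t - 4)(t - 6) / 189
  L_1(t) = (t + 3)t(t - 4)(t - 6) / -96
  L_2(t) = (t + 3)(t + 2)(t - 4)(t - 6) / 144
  L_3(t) = (t + 3)(t + 2)t(t - 6) / -336
  L_4(t) = (t + 3)(t + 2)t(t - 4) / 864
Then h(t) = -104·L_0(t) - 4·L_1(t) + 4·L_2(t) - 580·L_3(t) - 2804·L_4(t).
Expanding and collecting terms gives h(t) = -2t^4 - t^3 + t^2 - 6t + 4.
Evaluating at t = -5: h(-5) = -1066.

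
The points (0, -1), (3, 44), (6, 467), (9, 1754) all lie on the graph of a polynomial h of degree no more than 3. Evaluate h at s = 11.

3332

Using the Lagrange interpolation formula with nodes 0, 3, 6, 9:
  L_0(s) = (s - 3)(s - 6)(s - 9) / -162
  L_1(s) = s(s - 6)(s - 9) / 54
  L_2(s) = s(s - 3)(s - 9) / -54
  L_3(s) = s(s - 3)(s - 6) / 162
Then h(s) = -1·L_0(s) + 44·L_1(s) + 467·L_2(s) + 1754·L_3(s).
Expanding and collecting terms gives h(s) = 3s³ - 6s² + 6s - 1.
Evaluating at s = 11: h(11) = 3332.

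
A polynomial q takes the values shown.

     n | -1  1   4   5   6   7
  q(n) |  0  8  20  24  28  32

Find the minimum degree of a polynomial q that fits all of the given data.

1

Divided differences on the nodes -1, 1, 4, 5, 6, 7:
  order 0: 0  8  20  24  28  32
  order 1: 4  4  4  4  4
  order 2: 0  0  0  0
  order 3: 0  0  0
  order 4: 0  0
  order 5: 0
The order-1 divided differences are all 4 (nonzero) and every higher order vanishes, so the data lies on a polynomial of degree exactly 1.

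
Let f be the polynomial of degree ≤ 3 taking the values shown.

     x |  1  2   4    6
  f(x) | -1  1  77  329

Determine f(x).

f(x) = 2x^3 - 2x^2 - 6x + 5

Write f(x) = ax^3 + bx^2 + cx + d. Substituting each data point gives a linear system:
  a + b + c + d = -1
  8a + 4b + 2c + d = 1
  64a + 16b + 4c + d = 77
  216a + 36b + 6c + d = 329
Solving the system yields a = 2, b = -2, c = -6, d = 5.
So f(x) = 2x^3 - 2x^2 - 6x + 5.
Check: f(4) = 77. ✓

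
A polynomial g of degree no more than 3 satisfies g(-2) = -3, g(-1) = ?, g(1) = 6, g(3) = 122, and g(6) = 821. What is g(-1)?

The 4 known points determine the degree-3 polynomial uniquely.
Write g(s) = as^3 + bs^2 + cs + d. Substituting each data point gives a linear system:
  -8a + 4b - 2c + d = -3
  a + b + c + d = 6
  27a + 9b + 3c + d = 122
  216a + 36b + 6c + d = 821
Solving the system yields a = 3, b = 5, c = -1, d = -1.
So g(s) = 3s^3 + 5s^2 - s - 1.
Then g(-1) = 2.

2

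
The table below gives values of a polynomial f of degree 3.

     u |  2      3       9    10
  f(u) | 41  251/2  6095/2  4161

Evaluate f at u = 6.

925

Using the Lagrange interpolation formula with nodes 2, 3, 9, 10:
  L_0(u) = (u - 3)(u - 9)(u - 10) / -56
  L_1(u) = (u - 2)(u - 9)(u - 10) / 42
  L_2(u) = (u - 2)(u - 3)(u - 10) / -42
  L_3(u) = (u - 2)(u - 3)(u - 9) / 56
Then f(u) = 41·L_0(u) + 251/2·L_1(u) + 6095/2·L_2(u) + 4161·L_3(u).
Expanding and collecting terms gives f(u) = 4u³ + (3/2)u² + u + 1.
Evaluating at u = 6: f(6) = 925.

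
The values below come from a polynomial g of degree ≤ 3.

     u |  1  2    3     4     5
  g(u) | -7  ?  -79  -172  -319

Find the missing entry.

-28

On equispaced nodes a degree-3 polynomial has vanishing fourth forward difference, so
  g(1) - 4·g(2) + 6·g(3) - 4·g(4) + g(5) = 0.
Substituting the known values and solving for g(2):
  -4·g(2) = 112
  g(2) = -28.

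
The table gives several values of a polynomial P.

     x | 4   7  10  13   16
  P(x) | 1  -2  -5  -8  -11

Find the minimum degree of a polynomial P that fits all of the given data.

Forward differences of the values at x = 4, 7, 10, 13, 16:
  P  : 1  -2  -5  -8  -11
  Δ  : -3  -3  -3  -3
  Δ^2: 0  0  0
  Δ^3: 0  0
  Δ^4: 0
The first differences are constant (-3) and nonzero, while all higher differences vanish, so the minimal degree is 1.

1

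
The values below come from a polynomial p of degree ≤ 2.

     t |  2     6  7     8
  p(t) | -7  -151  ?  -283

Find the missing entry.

-212

The 3 known points determine the degree-2 polynomial uniquely.
Write p(t) = at^2 + bt + c. Substituting each data point gives a linear system:
  4a + 2b + c = -7
  36a + 6b + c = -151
  64a + 8b + c = -283
Solving the system yields a = -5, b = 4, c = 5.
So p(t) = -5t^2 + 4t + 5.
Then p(7) = -212.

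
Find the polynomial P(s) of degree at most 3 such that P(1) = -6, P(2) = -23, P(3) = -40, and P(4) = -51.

Write P(s) = as^3 + bs^2 + cs + d. Substituting each data point gives a linear system:
  a + b + c + d = -6
  8a + 4b + 2c + d = -23
  27a + 9b + 3c + d = -40
  64a + 16b + 4c + d = -51
Solving the system yields a = 1, b = -6, c = -6, d = 5.
So P(s) = s³ - 6s² - 6s + 5.
Check: P(4) = -51. ✓

P(s) = s^3 - 6s^2 - 6s + 5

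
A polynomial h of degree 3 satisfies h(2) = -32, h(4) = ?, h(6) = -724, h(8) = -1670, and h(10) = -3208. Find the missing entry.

The 4 known points determine the degree-3 polynomial uniquely.
Write h(t) = at^3 + bt^2 + ct + d. Substituting each data point gives a linear system:
  8a + 4b + 2c + d = -32
  216a + 36b + 6c + d = -724
  512a + 64b + 8c + d = -1670
  1000a + 100b + 10c + d = -3208
Solving the system yields a = -3, b = -2, c = -1, d = 2.
So h(t) = -3t³ - 2t² - t + 2.
Then h(4) = -226.

-226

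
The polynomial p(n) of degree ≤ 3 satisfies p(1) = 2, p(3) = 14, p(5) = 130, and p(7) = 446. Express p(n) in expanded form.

Write p(n) = an^3 + bn^2 + cn + d. Substituting each data point gives a linear system:
  a + b + c + d = 2
  27a + 9b + 3c + d = 14
  125a + 25b + 5c + d = 130
  343a + 49b + 7c + d = 446
Solving the system yields a = 2, b = -5, c = 0, d = 5.
So p(n) = 2n^3 - 5n^2 + 5.
Check: p(1) = 2. ✓

p(n) = 2n^3 - 5n^2 + 5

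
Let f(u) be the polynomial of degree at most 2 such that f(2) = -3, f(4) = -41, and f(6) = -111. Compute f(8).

-213

Forward differences of the values at u = 2, 4, 6:
  f  : -3  -41  -111
  Δ  : -38  -70
  Δ^2: -32
The second differences are constant, confirming degree 2.
Interpolating (Newton forward form) and evaluating at u = 8 gives f(8) = -213.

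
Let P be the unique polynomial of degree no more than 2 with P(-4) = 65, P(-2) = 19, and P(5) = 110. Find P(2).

23

Using the Lagrange interpolation formula with nodes -4, -2, 5:
  L_0(n) = (n + 2)(n - 5) / 18
  L_1(n) = (n + 4)(n - 5) / -14
  L_2(n) = (n + 4)(n + 2) / 63
Then P(n) = 65·L_0(n) + 19·L_1(n) + 110·L_2(n).
Expanding and collecting terms gives P(n) = 4n² + n + 5.
Evaluating at n = 2: P(2) = 23.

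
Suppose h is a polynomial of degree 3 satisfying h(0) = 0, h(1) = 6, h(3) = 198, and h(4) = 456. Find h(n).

Using the Lagrange interpolation formula with nodes 0, 1, 3, 4:
  L_0(n) = (n - 1)(n - 3)(n - 4) / -12
  L_1(n) = n(n - 3)(n - 4) / 6
  L_2(n) = n(n - 1)(n - 4) / -6
  L_3(n) = n(n - 1)(n - 3) / 12
Then h(n) = 0·L_0(n) + 6·L_1(n) + 198·L_2(n) + 456·L_3(n).
Expanding and collecting terms gives h(n) = 6n^3 + 6n^2 - 6n.
Check: h(0) = 0. ✓

h(n) = 6n^3 + 6n^2 - 6n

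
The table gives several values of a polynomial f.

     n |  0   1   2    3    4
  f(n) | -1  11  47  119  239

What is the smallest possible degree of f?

3

Forward differences of the values at n = 0, 1, 2, 3, 4:
  f  : -1  11  47  119  239
  Δ  : 12  36  72  120
  Δ^2: 24  36  48
  Δ^3: 12  12
  Δ^4: 0
The third differences are constant (12) and nonzero, while all higher differences vanish, so the minimal degree is 3.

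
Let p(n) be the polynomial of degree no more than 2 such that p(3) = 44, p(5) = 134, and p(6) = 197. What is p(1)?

Write p(n) = an^2 + bn + c. Substituting each data point gives a linear system:
  9a + 3b + c = 44
  25a + 5b + c = 134
  36a + 6b + c = 197
Solving the system yields a = 6, b = -3, c = -1.
So p(n) = 6n^2 - 3n - 1.
Then p(1) = 2.

2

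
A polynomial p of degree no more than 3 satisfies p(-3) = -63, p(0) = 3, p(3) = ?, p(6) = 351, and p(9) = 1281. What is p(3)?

The 4 known points determine the degree-3 polynomial uniquely.
Write p(s) = as^3 + bs^2 + cs + d. Substituting each data point gives a linear system:
  -27a + 9b - 3c + d = -63
  d = 3
  216a + 36b + 6c + d = 351
  729a + 81b + 9c + d = 1281
Solving the system yields a = 2, b = -2, c = -2, d = 3.
So p(s) = 2s³ - 2s² - 2s + 3.
Then p(3) = 33.

33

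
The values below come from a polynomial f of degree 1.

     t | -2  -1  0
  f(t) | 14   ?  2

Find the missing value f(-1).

On equispaced nodes a degree-1 polynomial has vanishing second forward difference, so
  f(-2) - 2·f(-1) + f(0) = 0.
Substituting the known values and solving for f(-1):
  -2·f(-1) = -16
  f(-1) = 8.

8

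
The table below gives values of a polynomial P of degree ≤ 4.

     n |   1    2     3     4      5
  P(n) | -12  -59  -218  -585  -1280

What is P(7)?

-4254

Using the Lagrange interpolation formula with nodes 1, 2, 3, 4, 5:
  L_0(n) = (n - 2)(n - 3)(n - 4)(n - 5) / 24
  L_1(n) = (n - 1)(n - 3)(n - 4)(n - 5) / -6
  L_2(n) = (n - 1)(n - 2)(n - 4)(n - 5) / 4
  L_3(n) = (n - 1)(n - 2)(n - 3)(n - 5) / -6
  L_4(n) = (n - 1)(n - 2)(n - 3)(n - 4) / 24
Then P(n) = -12·L_0(n) - 59·L_1(n) - 218·L_2(n) - 585·L_3(n) - 1280·L_4(n).
Expanding and collecting terms gives P(n) = -n^4 - 6n^3 + 5n^2 - 5n - 5.
Evaluating at n = 7: P(7) = -4254.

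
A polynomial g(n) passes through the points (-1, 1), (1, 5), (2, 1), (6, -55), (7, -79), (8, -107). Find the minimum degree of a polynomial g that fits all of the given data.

Divided differences on the nodes -1, 1, 2, 6, 7, 8:
  order 0: 1  5  1  -55  -79  -107
  order 1: 2  -4  -14  -24  -28
  order 2: -2  -2  -2  -2
  order 3: 0  0  0
  order 4: 0  0
  order 5: 0
The order-2 divided differences are all -2 (nonzero) and every higher order vanishes, so the data lies on a polynomial of degree exactly 2.

2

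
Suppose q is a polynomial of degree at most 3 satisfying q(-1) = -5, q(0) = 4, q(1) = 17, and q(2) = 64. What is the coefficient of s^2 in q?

Write q(s) = as^3 + bs^2 + cs + d. Substituting each data point gives a linear system:
  -a + b - c + d = -5
  d = 4
  a + b + c + d = 17
  8a + 4b + 2c + d = 64
Solving the system yields a = 5, b = 2, c = 6, d = 4.
So q(s) = 5s^3 + 2s^2 + 6s + 4.
The coefficient of s^2 is 2.

2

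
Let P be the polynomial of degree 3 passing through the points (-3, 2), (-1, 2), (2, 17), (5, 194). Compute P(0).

-1

Write P(s) = as^3 + bs^2 + cs + d. Substituting each data point gives a linear system:
  -27a + 9b - 3c + d = 2
  -a + b - c + d = 2
  8a + 4b + 2c + d = 17
  125a + 25b + 5c + d = 194
Solving the system yields a = 1, b = 3, c = -1, d = -1.
So P(s) = s^3 + 3s^2 - s - 1.
Then P(0) = -1.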